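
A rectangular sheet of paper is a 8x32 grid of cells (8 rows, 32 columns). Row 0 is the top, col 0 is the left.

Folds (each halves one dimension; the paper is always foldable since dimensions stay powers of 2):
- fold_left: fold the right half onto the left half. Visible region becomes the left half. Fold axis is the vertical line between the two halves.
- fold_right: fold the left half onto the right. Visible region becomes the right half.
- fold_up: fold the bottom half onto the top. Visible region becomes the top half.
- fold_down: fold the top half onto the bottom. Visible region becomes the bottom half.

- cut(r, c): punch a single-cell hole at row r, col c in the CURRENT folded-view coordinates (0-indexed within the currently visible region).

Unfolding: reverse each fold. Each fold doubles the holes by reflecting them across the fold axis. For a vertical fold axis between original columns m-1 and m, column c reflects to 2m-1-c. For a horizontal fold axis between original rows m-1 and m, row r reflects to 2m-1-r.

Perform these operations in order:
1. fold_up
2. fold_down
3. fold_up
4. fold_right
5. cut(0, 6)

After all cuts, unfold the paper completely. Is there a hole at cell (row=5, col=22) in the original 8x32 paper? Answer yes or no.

Answer: yes

Derivation:
Op 1 fold_up: fold axis h@4; visible region now rows[0,4) x cols[0,32) = 4x32
Op 2 fold_down: fold axis h@2; visible region now rows[2,4) x cols[0,32) = 2x32
Op 3 fold_up: fold axis h@3; visible region now rows[2,3) x cols[0,32) = 1x32
Op 4 fold_right: fold axis v@16; visible region now rows[2,3) x cols[16,32) = 1x16
Op 5 cut(0, 6): punch at orig (2,22); cuts so far [(2, 22)]; region rows[2,3) x cols[16,32) = 1x16
Unfold 1 (reflect across v@16): 2 holes -> [(2, 9), (2, 22)]
Unfold 2 (reflect across h@3): 4 holes -> [(2, 9), (2, 22), (3, 9), (3, 22)]
Unfold 3 (reflect across h@2): 8 holes -> [(0, 9), (0, 22), (1, 9), (1, 22), (2, 9), (2, 22), (3, 9), (3, 22)]
Unfold 4 (reflect across h@4): 16 holes -> [(0, 9), (0, 22), (1, 9), (1, 22), (2, 9), (2, 22), (3, 9), (3, 22), (4, 9), (4, 22), (5, 9), (5, 22), (6, 9), (6, 22), (7, 9), (7, 22)]
Holes: [(0, 9), (0, 22), (1, 9), (1, 22), (2, 9), (2, 22), (3, 9), (3, 22), (4, 9), (4, 22), (5, 9), (5, 22), (6, 9), (6, 22), (7, 9), (7, 22)]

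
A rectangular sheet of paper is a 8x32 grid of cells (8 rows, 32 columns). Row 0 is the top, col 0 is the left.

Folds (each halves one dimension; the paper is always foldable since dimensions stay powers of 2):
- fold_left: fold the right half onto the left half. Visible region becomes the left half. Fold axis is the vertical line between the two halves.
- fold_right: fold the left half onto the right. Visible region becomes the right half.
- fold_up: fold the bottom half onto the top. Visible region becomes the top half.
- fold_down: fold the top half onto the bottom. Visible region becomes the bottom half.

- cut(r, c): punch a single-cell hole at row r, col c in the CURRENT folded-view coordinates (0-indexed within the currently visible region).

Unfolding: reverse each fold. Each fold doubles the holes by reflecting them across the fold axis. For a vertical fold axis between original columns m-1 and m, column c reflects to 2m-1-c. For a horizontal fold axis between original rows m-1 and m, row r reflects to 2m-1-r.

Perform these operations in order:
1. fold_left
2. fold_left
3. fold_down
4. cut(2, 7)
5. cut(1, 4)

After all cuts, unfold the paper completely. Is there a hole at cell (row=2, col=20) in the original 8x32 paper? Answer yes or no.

Op 1 fold_left: fold axis v@16; visible region now rows[0,8) x cols[0,16) = 8x16
Op 2 fold_left: fold axis v@8; visible region now rows[0,8) x cols[0,8) = 8x8
Op 3 fold_down: fold axis h@4; visible region now rows[4,8) x cols[0,8) = 4x8
Op 4 cut(2, 7): punch at orig (6,7); cuts so far [(6, 7)]; region rows[4,8) x cols[0,8) = 4x8
Op 5 cut(1, 4): punch at orig (5,4); cuts so far [(5, 4), (6, 7)]; region rows[4,8) x cols[0,8) = 4x8
Unfold 1 (reflect across h@4): 4 holes -> [(1, 7), (2, 4), (5, 4), (6, 7)]
Unfold 2 (reflect across v@8): 8 holes -> [(1, 7), (1, 8), (2, 4), (2, 11), (5, 4), (5, 11), (6, 7), (6, 8)]
Unfold 3 (reflect across v@16): 16 holes -> [(1, 7), (1, 8), (1, 23), (1, 24), (2, 4), (2, 11), (2, 20), (2, 27), (5, 4), (5, 11), (5, 20), (5, 27), (6, 7), (6, 8), (6, 23), (6, 24)]
Holes: [(1, 7), (1, 8), (1, 23), (1, 24), (2, 4), (2, 11), (2, 20), (2, 27), (5, 4), (5, 11), (5, 20), (5, 27), (6, 7), (6, 8), (6, 23), (6, 24)]

Answer: yes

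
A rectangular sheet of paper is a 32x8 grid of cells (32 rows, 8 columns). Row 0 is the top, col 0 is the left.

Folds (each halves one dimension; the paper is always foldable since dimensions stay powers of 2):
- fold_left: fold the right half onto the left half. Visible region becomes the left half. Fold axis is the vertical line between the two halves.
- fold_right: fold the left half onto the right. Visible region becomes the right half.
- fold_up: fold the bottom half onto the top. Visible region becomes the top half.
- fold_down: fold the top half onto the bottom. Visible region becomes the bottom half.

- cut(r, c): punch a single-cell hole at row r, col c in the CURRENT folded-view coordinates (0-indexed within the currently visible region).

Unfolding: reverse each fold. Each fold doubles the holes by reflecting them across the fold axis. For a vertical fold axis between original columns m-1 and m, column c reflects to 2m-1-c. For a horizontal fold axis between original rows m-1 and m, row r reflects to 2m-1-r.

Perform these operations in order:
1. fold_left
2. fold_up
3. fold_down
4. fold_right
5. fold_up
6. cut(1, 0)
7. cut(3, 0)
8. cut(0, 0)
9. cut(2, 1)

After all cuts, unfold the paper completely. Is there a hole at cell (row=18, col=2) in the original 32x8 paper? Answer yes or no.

Answer: no

Derivation:
Op 1 fold_left: fold axis v@4; visible region now rows[0,32) x cols[0,4) = 32x4
Op 2 fold_up: fold axis h@16; visible region now rows[0,16) x cols[0,4) = 16x4
Op 3 fold_down: fold axis h@8; visible region now rows[8,16) x cols[0,4) = 8x4
Op 4 fold_right: fold axis v@2; visible region now rows[8,16) x cols[2,4) = 8x2
Op 5 fold_up: fold axis h@12; visible region now rows[8,12) x cols[2,4) = 4x2
Op 6 cut(1, 0): punch at orig (9,2); cuts so far [(9, 2)]; region rows[8,12) x cols[2,4) = 4x2
Op 7 cut(3, 0): punch at orig (11,2); cuts so far [(9, 2), (11, 2)]; region rows[8,12) x cols[2,4) = 4x2
Op 8 cut(0, 0): punch at orig (8,2); cuts so far [(8, 2), (9, 2), (11, 2)]; region rows[8,12) x cols[2,4) = 4x2
Op 9 cut(2, 1): punch at orig (10,3); cuts so far [(8, 2), (9, 2), (10, 3), (11, 2)]; region rows[8,12) x cols[2,4) = 4x2
Unfold 1 (reflect across h@12): 8 holes -> [(8, 2), (9, 2), (10, 3), (11, 2), (12, 2), (13, 3), (14, 2), (15, 2)]
Unfold 2 (reflect across v@2): 16 holes -> [(8, 1), (8, 2), (9, 1), (9, 2), (10, 0), (10, 3), (11, 1), (11, 2), (12, 1), (12, 2), (13, 0), (13, 3), (14, 1), (14, 2), (15, 1), (15, 2)]
Unfold 3 (reflect across h@8): 32 holes -> [(0, 1), (0, 2), (1, 1), (1, 2), (2, 0), (2, 3), (3, 1), (3, 2), (4, 1), (4, 2), (5, 0), (5, 3), (6, 1), (6, 2), (7, 1), (7, 2), (8, 1), (8, 2), (9, 1), (9, 2), (10, 0), (10, 3), (11, 1), (11, 2), (12, 1), (12, 2), (13, 0), (13, 3), (14, 1), (14, 2), (15, 1), (15, 2)]
Unfold 4 (reflect across h@16): 64 holes -> [(0, 1), (0, 2), (1, 1), (1, 2), (2, 0), (2, 3), (3, 1), (3, 2), (4, 1), (4, 2), (5, 0), (5, 3), (6, 1), (6, 2), (7, 1), (7, 2), (8, 1), (8, 2), (9, 1), (9, 2), (10, 0), (10, 3), (11, 1), (11, 2), (12, 1), (12, 2), (13, 0), (13, 3), (14, 1), (14, 2), (15, 1), (15, 2), (16, 1), (16, 2), (17, 1), (17, 2), (18, 0), (18, 3), (19, 1), (19, 2), (20, 1), (20, 2), (21, 0), (21, 3), (22, 1), (22, 2), (23, 1), (23, 2), (24, 1), (24, 2), (25, 1), (25, 2), (26, 0), (26, 3), (27, 1), (27, 2), (28, 1), (28, 2), (29, 0), (29, 3), (30, 1), (30, 2), (31, 1), (31, 2)]
Unfold 5 (reflect across v@4): 128 holes -> [(0, 1), (0, 2), (0, 5), (0, 6), (1, 1), (1, 2), (1, 5), (1, 6), (2, 0), (2, 3), (2, 4), (2, 7), (3, 1), (3, 2), (3, 5), (3, 6), (4, 1), (4, 2), (4, 5), (4, 6), (5, 0), (5, 3), (5, 4), (5, 7), (6, 1), (6, 2), (6, 5), (6, 6), (7, 1), (7, 2), (7, 5), (7, 6), (8, 1), (8, 2), (8, 5), (8, 6), (9, 1), (9, 2), (9, 5), (9, 6), (10, 0), (10, 3), (10, 4), (10, 7), (11, 1), (11, 2), (11, 5), (11, 6), (12, 1), (12, 2), (12, 5), (12, 6), (13, 0), (13, 3), (13, 4), (13, 7), (14, 1), (14, 2), (14, 5), (14, 6), (15, 1), (15, 2), (15, 5), (15, 6), (16, 1), (16, 2), (16, 5), (16, 6), (17, 1), (17, 2), (17, 5), (17, 6), (18, 0), (18, 3), (18, 4), (18, 7), (19, 1), (19, 2), (19, 5), (19, 6), (20, 1), (20, 2), (20, 5), (20, 6), (21, 0), (21, 3), (21, 4), (21, 7), (22, 1), (22, 2), (22, 5), (22, 6), (23, 1), (23, 2), (23, 5), (23, 6), (24, 1), (24, 2), (24, 5), (24, 6), (25, 1), (25, 2), (25, 5), (25, 6), (26, 0), (26, 3), (26, 4), (26, 7), (27, 1), (27, 2), (27, 5), (27, 6), (28, 1), (28, 2), (28, 5), (28, 6), (29, 0), (29, 3), (29, 4), (29, 7), (30, 1), (30, 2), (30, 5), (30, 6), (31, 1), (31, 2), (31, 5), (31, 6)]
Holes: [(0, 1), (0, 2), (0, 5), (0, 6), (1, 1), (1, 2), (1, 5), (1, 6), (2, 0), (2, 3), (2, 4), (2, 7), (3, 1), (3, 2), (3, 5), (3, 6), (4, 1), (4, 2), (4, 5), (4, 6), (5, 0), (5, 3), (5, 4), (5, 7), (6, 1), (6, 2), (6, 5), (6, 6), (7, 1), (7, 2), (7, 5), (7, 6), (8, 1), (8, 2), (8, 5), (8, 6), (9, 1), (9, 2), (9, 5), (9, 6), (10, 0), (10, 3), (10, 4), (10, 7), (11, 1), (11, 2), (11, 5), (11, 6), (12, 1), (12, 2), (12, 5), (12, 6), (13, 0), (13, 3), (13, 4), (13, 7), (14, 1), (14, 2), (14, 5), (14, 6), (15, 1), (15, 2), (15, 5), (15, 6), (16, 1), (16, 2), (16, 5), (16, 6), (17, 1), (17, 2), (17, 5), (17, 6), (18, 0), (18, 3), (18, 4), (18, 7), (19, 1), (19, 2), (19, 5), (19, 6), (20, 1), (20, 2), (20, 5), (20, 6), (21, 0), (21, 3), (21, 4), (21, 7), (22, 1), (22, 2), (22, 5), (22, 6), (23, 1), (23, 2), (23, 5), (23, 6), (24, 1), (24, 2), (24, 5), (24, 6), (25, 1), (25, 2), (25, 5), (25, 6), (26, 0), (26, 3), (26, 4), (26, 7), (27, 1), (27, 2), (27, 5), (27, 6), (28, 1), (28, 2), (28, 5), (28, 6), (29, 0), (29, 3), (29, 4), (29, 7), (30, 1), (30, 2), (30, 5), (30, 6), (31, 1), (31, 2), (31, 5), (31, 6)]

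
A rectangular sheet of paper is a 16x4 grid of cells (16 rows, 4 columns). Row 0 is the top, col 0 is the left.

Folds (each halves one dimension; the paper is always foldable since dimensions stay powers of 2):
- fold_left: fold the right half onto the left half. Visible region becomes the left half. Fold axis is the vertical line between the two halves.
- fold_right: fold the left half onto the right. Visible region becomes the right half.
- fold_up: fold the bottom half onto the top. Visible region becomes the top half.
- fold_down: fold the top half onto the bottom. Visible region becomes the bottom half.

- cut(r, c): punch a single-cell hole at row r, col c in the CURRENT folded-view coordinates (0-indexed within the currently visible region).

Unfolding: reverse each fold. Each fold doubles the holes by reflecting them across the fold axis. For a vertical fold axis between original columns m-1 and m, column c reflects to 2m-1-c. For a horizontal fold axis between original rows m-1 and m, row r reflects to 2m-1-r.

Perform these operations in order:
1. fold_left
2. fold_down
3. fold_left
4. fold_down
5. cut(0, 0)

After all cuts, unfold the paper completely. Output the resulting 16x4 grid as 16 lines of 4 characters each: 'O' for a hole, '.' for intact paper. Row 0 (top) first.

Op 1 fold_left: fold axis v@2; visible region now rows[0,16) x cols[0,2) = 16x2
Op 2 fold_down: fold axis h@8; visible region now rows[8,16) x cols[0,2) = 8x2
Op 3 fold_left: fold axis v@1; visible region now rows[8,16) x cols[0,1) = 8x1
Op 4 fold_down: fold axis h@12; visible region now rows[12,16) x cols[0,1) = 4x1
Op 5 cut(0, 0): punch at orig (12,0); cuts so far [(12, 0)]; region rows[12,16) x cols[0,1) = 4x1
Unfold 1 (reflect across h@12): 2 holes -> [(11, 0), (12, 0)]
Unfold 2 (reflect across v@1): 4 holes -> [(11, 0), (11, 1), (12, 0), (12, 1)]
Unfold 3 (reflect across h@8): 8 holes -> [(3, 0), (3, 1), (4, 0), (4, 1), (11, 0), (11, 1), (12, 0), (12, 1)]
Unfold 4 (reflect across v@2): 16 holes -> [(3, 0), (3, 1), (3, 2), (3, 3), (4, 0), (4, 1), (4, 2), (4, 3), (11, 0), (11, 1), (11, 2), (11, 3), (12, 0), (12, 1), (12, 2), (12, 3)]

Answer: ....
....
....
OOOO
OOOO
....
....
....
....
....
....
OOOO
OOOO
....
....
....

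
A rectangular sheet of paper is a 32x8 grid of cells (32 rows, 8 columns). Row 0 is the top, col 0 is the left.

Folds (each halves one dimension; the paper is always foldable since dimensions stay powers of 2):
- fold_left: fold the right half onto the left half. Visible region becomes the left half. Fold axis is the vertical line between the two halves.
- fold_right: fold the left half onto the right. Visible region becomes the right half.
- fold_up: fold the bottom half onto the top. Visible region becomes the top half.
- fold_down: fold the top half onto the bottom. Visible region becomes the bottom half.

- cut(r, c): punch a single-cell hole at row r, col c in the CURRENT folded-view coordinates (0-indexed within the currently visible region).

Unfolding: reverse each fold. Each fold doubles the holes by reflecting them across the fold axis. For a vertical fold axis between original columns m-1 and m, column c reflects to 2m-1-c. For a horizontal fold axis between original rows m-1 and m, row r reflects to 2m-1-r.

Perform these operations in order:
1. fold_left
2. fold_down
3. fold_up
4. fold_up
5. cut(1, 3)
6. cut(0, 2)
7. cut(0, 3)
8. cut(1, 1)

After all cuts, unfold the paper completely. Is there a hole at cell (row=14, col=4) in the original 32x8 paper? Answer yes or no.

Answer: yes

Derivation:
Op 1 fold_left: fold axis v@4; visible region now rows[0,32) x cols[0,4) = 32x4
Op 2 fold_down: fold axis h@16; visible region now rows[16,32) x cols[0,4) = 16x4
Op 3 fold_up: fold axis h@24; visible region now rows[16,24) x cols[0,4) = 8x4
Op 4 fold_up: fold axis h@20; visible region now rows[16,20) x cols[0,4) = 4x4
Op 5 cut(1, 3): punch at orig (17,3); cuts so far [(17, 3)]; region rows[16,20) x cols[0,4) = 4x4
Op 6 cut(0, 2): punch at orig (16,2); cuts so far [(16, 2), (17, 3)]; region rows[16,20) x cols[0,4) = 4x4
Op 7 cut(0, 3): punch at orig (16,3); cuts so far [(16, 2), (16, 3), (17, 3)]; region rows[16,20) x cols[0,4) = 4x4
Op 8 cut(1, 1): punch at orig (17,1); cuts so far [(16, 2), (16, 3), (17, 1), (17, 3)]; region rows[16,20) x cols[0,4) = 4x4
Unfold 1 (reflect across h@20): 8 holes -> [(16, 2), (16, 3), (17, 1), (17, 3), (22, 1), (22, 3), (23, 2), (23, 3)]
Unfold 2 (reflect across h@24): 16 holes -> [(16, 2), (16, 3), (17, 1), (17, 3), (22, 1), (22, 3), (23, 2), (23, 3), (24, 2), (24, 3), (25, 1), (25, 3), (30, 1), (30, 3), (31, 2), (31, 3)]
Unfold 3 (reflect across h@16): 32 holes -> [(0, 2), (0, 3), (1, 1), (1, 3), (6, 1), (6, 3), (7, 2), (7, 3), (8, 2), (8, 3), (9, 1), (9, 3), (14, 1), (14, 3), (15, 2), (15, 3), (16, 2), (16, 3), (17, 1), (17, 3), (22, 1), (22, 3), (23, 2), (23, 3), (24, 2), (24, 3), (25, 1), (25, 3), (30, 1), (30, 3), (31, 2), (31, 3)]
Unfold 4 (reflect across v@4): 64 holes -> [(0, 2), (0, 3), (0, 4), (0, 5), (1, 1), (1, 3), (1, 4), (1, 6), (6, 1), (6, 3), (6, 4), (6, 6), (7, 2), (7, 3), (7, 4), (7, 5), (8, 2), (8, 3), (8, 4), (8, 5), (9, 1), (9, 3), (9, 4), (9, 6), (14, 1), (14, 3), (14, 4), (14, 6), (15, 2), (15, 3), (15, 4), (15, 5), (16, 2), (16, 3), (16, 4), (16, 5), (17, 1), (17, 3), (17, 4), (17, 6), (22, 1), (22, 3), (22, 4), (22, 6), (23, 2), (23, 3), (23, 4), (23, 5), (24, 2), (24, 3), (24, 4), (24, 5), (25, 1), (25, 3), (25, 4), (25, 6), (30, 1), (30, 3), (30, 4), (30, 6), (31, 2), (31, 3), (31, 4), (31, 5)]
Holes: [(0, 2), (0, 3), (0, 4), (0, 5), (1, 1), (1, 3), (1, 4), (1, 6), (6, 1), (6, 3), (6, 4), (6, 6), (7, 2), (7, 3), (7, 4), (7, 5), (8, 2), (8, 3), (8, 4), (8, 5), (9, 1), (9, 3), (9, 4), (9, 6), (14, 1), (14, 3), (14, 4), (14, 6), (15, 2), (15, 3), (15, 4), (15, 5), (16, 2), (16, 3), (16, 4), (16, 5), (17, 1), (17, 3), (17, 4), (17, 6), (22, 1), (22, 3), (22, 4), (22, 6), (23, 2), (23, 3), (23, 4), (23, 5), (24, 2), (24, 3), (24, 4), (24, 5), (25, 1), (25, 3), (25, 4), (25, 6), (30, 1), (30, 3), (30, 4), (30, 6), (31, 2), (31, 3), (31, 4), (31, 5)]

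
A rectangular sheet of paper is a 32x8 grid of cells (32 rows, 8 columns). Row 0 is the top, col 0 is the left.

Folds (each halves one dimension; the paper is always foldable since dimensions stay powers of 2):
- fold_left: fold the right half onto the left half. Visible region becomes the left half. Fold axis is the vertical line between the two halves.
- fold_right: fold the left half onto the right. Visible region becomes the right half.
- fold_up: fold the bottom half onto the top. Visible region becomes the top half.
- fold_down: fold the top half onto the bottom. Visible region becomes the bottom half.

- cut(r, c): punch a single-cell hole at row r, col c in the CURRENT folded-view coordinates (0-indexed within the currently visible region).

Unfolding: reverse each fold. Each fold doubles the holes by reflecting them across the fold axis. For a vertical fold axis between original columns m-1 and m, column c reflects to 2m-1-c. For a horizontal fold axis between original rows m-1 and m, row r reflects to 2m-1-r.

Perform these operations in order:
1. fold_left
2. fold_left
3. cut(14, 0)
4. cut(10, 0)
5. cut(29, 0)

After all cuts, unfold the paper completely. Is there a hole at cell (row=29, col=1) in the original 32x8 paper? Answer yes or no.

Answer: no

Derivation:
Op 1 fold_left: fold axis v@4; visible region now rows[0,32) x cols[0,4) = 32x4
Op 2 fold_left: fold axis v@2; visible region now rows[0,32) x cols[0,2) = 32x2
Op 3 cut(14, 0): punch at orig (14,0); cuts so far [(14, 0)]; region rows[0,32) x cols[0,2) = 32x2
Op 4 cut(10, 0): punch at orig (10,0); cuts so far [(10, 0), (14, 0)]; region rows[0,32) x cols[0,2) = 32x2
Op 5 cut(29, 0): punch at orig (29,0); cuts so far [(10, 0), (14, 0), (29, 0)]; region rows[0,32) x cols[0,2) = 32x2
Unfold 1 (reflect across v@2): 6 holes -> [(10, 0), (10, 3), (14, 0), (14, 3), (29, 0), (29, 3)]
Unfold 2 (reflect across v@4): 12 holes -> [(10, 0), (10, 3), (10, 4), (10, 7), (14, 0), (14, 3), (14, 4), (14, 7), (29, 0), (29, 3), (29, 4), (29, 7)]
Holes: [(10, 0), (10, 3), (10, 4), (10, 7), (14, 0), (14, 3), (14, 4), (14, 7), (29, 0), (29, 3), (29, 4), (29, 7)]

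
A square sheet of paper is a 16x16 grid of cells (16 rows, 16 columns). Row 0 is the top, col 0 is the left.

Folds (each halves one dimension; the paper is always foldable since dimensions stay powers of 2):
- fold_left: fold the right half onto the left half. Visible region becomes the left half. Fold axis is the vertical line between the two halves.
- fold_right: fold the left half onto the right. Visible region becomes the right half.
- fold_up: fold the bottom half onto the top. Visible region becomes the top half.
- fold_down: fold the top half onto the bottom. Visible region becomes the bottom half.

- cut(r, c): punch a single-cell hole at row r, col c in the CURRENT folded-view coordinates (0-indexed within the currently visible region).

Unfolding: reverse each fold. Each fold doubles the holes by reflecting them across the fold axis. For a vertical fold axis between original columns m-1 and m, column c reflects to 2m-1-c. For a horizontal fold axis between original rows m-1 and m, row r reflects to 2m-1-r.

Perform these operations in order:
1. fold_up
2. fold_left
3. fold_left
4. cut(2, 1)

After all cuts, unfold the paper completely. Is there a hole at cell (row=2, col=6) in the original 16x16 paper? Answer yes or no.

Answer: yes

Derivation:
Op 1 fold_up: fold axis h@8; visible region now rows[0,8) x cols[0,16) = 8x16
Op 2 fold_left: fold axis v@8; visible region now rows[0,8) x cols[0,8) = 8x8
Op 3 fold_left: fold axis v@4; visible region now rows[0,8) x cols[0,4) = 8x4
Op 4 cut(2, 1): punch at orig (2,1); cuts so far [(2, 1)]; region rows[0,8) x cols[0,4) = 8x4
Unfold 1 (reflect across v@4): 2 holes -> [(2, 1), (2, 6)]
Unfold 2 (reflect across v@8): 4 holes -> [(2, 1), (2, 6), (2, 9), (2, 14)]
Unfold 3 (reflect across h@8): 8 holes -> [(2, 1), (2, 6), (2, 9), (2, 14), (13, 1), (13, 6), (13, 9), (13, 14)]
Holes: [(2, 1), (2, 6), (2, 9), (2, 14), (13, 1), (13, 6), (13, 9), (13, 14)]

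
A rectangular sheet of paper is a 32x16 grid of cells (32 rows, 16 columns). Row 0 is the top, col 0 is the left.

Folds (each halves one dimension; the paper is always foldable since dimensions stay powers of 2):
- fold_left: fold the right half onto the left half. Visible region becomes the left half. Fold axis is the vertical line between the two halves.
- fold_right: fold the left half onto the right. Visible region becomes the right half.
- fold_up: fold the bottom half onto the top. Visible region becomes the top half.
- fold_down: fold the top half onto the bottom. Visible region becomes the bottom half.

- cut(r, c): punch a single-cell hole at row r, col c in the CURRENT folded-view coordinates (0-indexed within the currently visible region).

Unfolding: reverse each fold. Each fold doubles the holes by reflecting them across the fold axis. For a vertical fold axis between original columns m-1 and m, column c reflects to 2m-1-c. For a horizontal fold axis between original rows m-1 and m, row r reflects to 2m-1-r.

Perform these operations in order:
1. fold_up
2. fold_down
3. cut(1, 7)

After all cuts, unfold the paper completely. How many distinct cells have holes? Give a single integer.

Op 1 fold_up: fold axis h@16; visible region now rows[0,16) x cols[0,16) = 16x16
Op 2 fold_down: fold axis h@8; visible region now rows[8,16) x cols[0,16) = 8x16
Op 3 cut(1, 7): punch at orig (9,7); cuts so far [(9, 7)]; region rows[8,16) x cols[0,16) = 8x16
Unfold 1 (reflect across h@8): 2 holes -> [(6, 7), (9, 7)]
Unfold 2 (reflect across h@16): 4 holes -> [(6, 7), (9, 7), (22, 7), (25, 7)]

Answer: 4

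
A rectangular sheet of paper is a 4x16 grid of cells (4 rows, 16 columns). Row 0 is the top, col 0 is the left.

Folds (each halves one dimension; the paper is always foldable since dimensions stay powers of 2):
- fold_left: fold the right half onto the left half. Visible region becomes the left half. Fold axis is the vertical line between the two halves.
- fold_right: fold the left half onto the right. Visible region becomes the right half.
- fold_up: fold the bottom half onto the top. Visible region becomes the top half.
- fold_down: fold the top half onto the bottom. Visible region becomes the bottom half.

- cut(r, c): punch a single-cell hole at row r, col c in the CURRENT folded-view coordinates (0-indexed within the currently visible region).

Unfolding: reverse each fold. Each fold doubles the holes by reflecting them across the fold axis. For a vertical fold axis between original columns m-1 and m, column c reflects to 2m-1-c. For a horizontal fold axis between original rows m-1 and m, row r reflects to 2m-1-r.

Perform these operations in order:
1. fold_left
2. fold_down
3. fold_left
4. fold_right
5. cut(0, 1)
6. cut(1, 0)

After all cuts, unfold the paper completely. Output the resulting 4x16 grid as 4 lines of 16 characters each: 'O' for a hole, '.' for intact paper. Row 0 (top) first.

Answer: .OO..OO..OO..OO.
O..OO..OO..OO..O
O..OO..OO..OO..O
.OO..OO..OO..OO.

Derivation:
Op 1 fold_left: fold axis v@8; visible region now rows[0,4) x cols[0,8) = 4x8
Op 2 fold_down: fold axis h@2; visible region now rows[2,4) x cols[0,8) = 2x8
Op 3 fold_left: fold axis v@4; visible region now rows[2,4) x cols[0,4) = 2x4
Op 4 fold_right: fold axis v@2; visible region now rows[2,4) x cols[2,4) = 2x2
Op 5 cut(0, 1): punch at orig (2,3); cuts so far [(2, 3)]; region rows[2,4) x cols[2,4) = 2x2
Op 6 cut(1, 0): punch at orig (3,2); cuts so far [(2, 3), (3, 2)]; region rows[2,4) x cols[2,4) = 2x2
Unfold 1 (reflect across v@2): 4 holes -> [(2, 0), (2, 3), (3, 1), (3, 2)]
Unfold 2 (reflect across v@4): 8 holes -> [(2, 0), (2, 3), (2, 4), (2, 7), (3, 1), (3, 2), (3, 5), (3, 6)]
Unfold 3 (reflect across h@2): 16 holes -> [(0, 1), (0, 2), (0, 5), (0, 6), (1, 0), (1, 3), (1, 4), (1, 7), (2, 0), (2, 3), (2, 4), (2, 7), (3, 1), (3, 2), (3, 5), (3, 6)]
Unfold 4 (reflect across v@8): 32 holes -> [(0, 1), (0, 2), (0, 5), (0, 6), (0, 9), (0, 10), (0, 13), (0, 14), (1, 0), (1, 3), (1, 4), (1, 7), (1, 8), (1, 11), (1, 12), (1, 15), (2, 0), (2, 3), (2, 4), (2, 7), (2, 8), (2, 11), (2, 12), (2, 15), (3, 1), (3, 2), (3, 5), (3, 6), (3, 9), (3, 10), (3, 13), (3, 14)]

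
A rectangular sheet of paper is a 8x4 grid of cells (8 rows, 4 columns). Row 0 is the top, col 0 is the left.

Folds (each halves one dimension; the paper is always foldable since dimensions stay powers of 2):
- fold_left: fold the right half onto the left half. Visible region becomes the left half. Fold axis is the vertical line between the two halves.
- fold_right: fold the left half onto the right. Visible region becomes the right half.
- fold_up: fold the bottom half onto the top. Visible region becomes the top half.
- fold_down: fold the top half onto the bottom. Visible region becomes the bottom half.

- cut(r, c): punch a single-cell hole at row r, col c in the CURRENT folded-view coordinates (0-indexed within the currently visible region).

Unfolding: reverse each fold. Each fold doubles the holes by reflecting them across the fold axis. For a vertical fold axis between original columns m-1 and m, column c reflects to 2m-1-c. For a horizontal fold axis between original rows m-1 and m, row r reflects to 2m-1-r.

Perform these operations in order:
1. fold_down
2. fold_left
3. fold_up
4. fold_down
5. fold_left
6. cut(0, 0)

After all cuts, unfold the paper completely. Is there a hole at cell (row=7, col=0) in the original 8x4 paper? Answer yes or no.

Answer: yes

Derivation:
Op 1 fold_down: fold axis h@4; visible region now rows[4,8) x cols[0,4) = 4x4
Op 2 fold_left: fold axis v@2; visible region now rows[4,8) x cols[0,2) = 4x2
Op 3 fold_up: fold axis h@6; visible region now rows[4,6) x cols[0,2) = 2x2
Op 4 fold_down: fold axis h@5; visible region now rows[5,6) x cols[0,2) = 1x2
Op 5 fold_left: fold axis v@1; visible region now rows[5,6) x cols[0,1) = 1x1
Op 6 cut(0, 0): punch at orig (5,0); cuts so far [(5, 0)]; region rows[5,6) x cols[0,1) = 1x1
Unfold 1 (reflect across v@1): 2 holes -> [(5, 0), (5, 1)]
Unfold 2 (reflect across h@5): 4 holes -> [(4, 0), (4, 1), (5, 0), (5, 1)]
Unfold 3 (reflect across h@6): 8 holes -> [(4, 0), (4, 1), (5, 0), (5, 1), (6, 0), (6, 1), (7, 0), (7, 1)]
Unfold 4 (reflect across v@2): 16 holes -> [(4, 0), (4, 1), (4, 2), (4, 3), (5, 0), (5, 1), (5, 2), (5, 3), (6, 0), (6, 1), (6, 2), (6, 3), (7, 0), (7, 1), (7, 2), (7, 3)]
Unfold 5 (reflect across h@4): 32 holes -> [(0, 0), (0, 1), (0, 2), (0, 3), (1, 0), (1, 1), (1, 2), (1, 3), (2, 0), (2, 1), (2, 2), (2, 3), (3, 0), (3, 1), (3, 2), (3, 3), (4, 0), (4, 1), (4, 2), (4, 3), (5, 0), (5, 1), (5, 2), (5, 3), (6, 0), (6, 1), (6, 2), (6, 3), (7, 0), (7, 1), (7, 2), (7, 3)]
Holes: [(0, 0), (0, 1), (0, 2), (0, 3), (1, 0), (1, 1), (1, 2), (1, 3), (2, 0), (2, 1), (2, 2), (2, 3), (3, 0), (3, 1), (3, 2), (3, 3), (4, 0), (4, 1), (4, 2), (4, 3), (5, 0), (5, 1), (5, 2), (5, 3), (6, 0), (6, 1), (6, 2), (6, 3), (7, 0), (7, 1), (7, 2), (7, 3)]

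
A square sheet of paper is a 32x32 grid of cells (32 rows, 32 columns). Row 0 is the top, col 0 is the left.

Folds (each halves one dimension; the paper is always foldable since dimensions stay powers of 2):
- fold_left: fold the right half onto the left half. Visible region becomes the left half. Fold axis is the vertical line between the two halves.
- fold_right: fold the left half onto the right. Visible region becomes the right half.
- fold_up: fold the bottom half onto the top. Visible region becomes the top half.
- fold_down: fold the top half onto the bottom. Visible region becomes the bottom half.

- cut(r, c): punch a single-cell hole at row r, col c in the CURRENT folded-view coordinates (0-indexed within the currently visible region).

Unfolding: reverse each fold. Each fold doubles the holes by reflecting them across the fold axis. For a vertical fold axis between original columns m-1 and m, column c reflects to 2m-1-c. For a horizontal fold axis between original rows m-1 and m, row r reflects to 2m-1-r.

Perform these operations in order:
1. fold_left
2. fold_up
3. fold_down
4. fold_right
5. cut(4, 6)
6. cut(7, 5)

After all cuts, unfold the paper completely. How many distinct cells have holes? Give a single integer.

Op 1 fold_left: fold axis v@16; visible region now rows[0,32) x cols[0,16) = 32x16
Op 2 fold_up: fold axis h@16; visible region now rows[0,16) x cols[0,16) = 16x16
Op 3 fold_down: fold axis h@8; visible region now rows[8,16) x cols[0,16) = 8x16
Op 4 fold_right: fold axis v@8; visible region now rows[8,16) x cols[8,16) = 8x8
Op 5 cut(4, 6): punch at orig (12,14); cuts so far [(12, 14)]; region rows[8,16) x cols[8,16) = 8x8
Op 6 cut(7, 5): punch at orig (15,13); cuts so far [(12, 14), (15, 13)]; region rows[8,16) x cols[8,16) = 8x8
Unfold 1 (reflect across v@8): 4 holes -> [(12, 1), (12, 14), (15, 2), (15, 13)]
Unfold 2 (reflect across h@8): 8 holes -> [(0, 2), (0, 13), (3, 1), (3, 14), (12, 1), (12, 14), (15, 2), (15, 13)]
Unfold 3 (reflect across h@16): 16 holes -> [(0, 2), (0, 13), (3, 1), (3, 14), (12, 1), (12, 14), (15, 2), (15, 13), (16, 2), (16, 13), (19, 1), (19, 14), (28, 1), (28, 14), (31, 2), (31, 13)]
Unfold 4 (reflect across v@16): 32 holes -> [(0, 2), (0, 13), (0, 18), (0, 29), (3, 1), (3, 14), (3, 17), (3, 30), (12, 1), (12, 14), (12, 17), (12, 30), (15, 2), (15, 13), (15, 18), (15, 29), (16, 2), (16, 13), (16, 18), (16, 29), (19, 1), (19, 14), (19, 17), (19, 30), (28, 1), (28, 14), (28, 17), (28, 30), (31, 2), (31, 13), (31, 18), (31, 29)]

Answer: 32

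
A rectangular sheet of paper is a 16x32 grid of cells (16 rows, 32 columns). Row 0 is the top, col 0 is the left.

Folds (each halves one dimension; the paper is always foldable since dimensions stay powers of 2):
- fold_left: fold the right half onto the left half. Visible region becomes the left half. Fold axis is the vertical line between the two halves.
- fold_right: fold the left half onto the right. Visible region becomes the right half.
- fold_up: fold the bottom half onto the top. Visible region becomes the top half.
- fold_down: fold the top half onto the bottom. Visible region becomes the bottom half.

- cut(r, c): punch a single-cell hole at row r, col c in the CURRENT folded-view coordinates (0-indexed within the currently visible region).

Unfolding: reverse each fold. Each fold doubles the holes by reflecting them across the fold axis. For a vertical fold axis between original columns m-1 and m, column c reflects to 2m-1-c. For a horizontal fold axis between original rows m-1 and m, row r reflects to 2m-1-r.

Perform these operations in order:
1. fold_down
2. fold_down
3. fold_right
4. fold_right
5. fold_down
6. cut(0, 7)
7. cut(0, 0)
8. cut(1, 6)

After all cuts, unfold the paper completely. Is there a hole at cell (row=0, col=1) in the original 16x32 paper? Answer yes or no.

Answer: yes

Derivation:
Op 1 fold_down: fold axis h@8; visible region now rows[8,16) x cols[0,32) = 8x32
Op 2 fold_down: fold axis h@12; visible region now rows[12,16) x cols[0,32) = 4x32
Op 3 fold_right: fold axis v@16; visible region now rows[12,16) x cols[16,32) = 4x16
Op 4 fold_right: fold axis v@24; visible region now rows[12,16) x cols[24,32) = 4x8
Op 5 fold_down: fold axis h@14; visible region now rows[14,16) x cols[24,32) = 2x8
Op 6 cut(0, 7): punch at orig (14,31); cuts so far [(14, 31)]; region rows[14,16) x cols[24,32) = 2x8
Op 7 cut(0, 0): punch at orig (14,24); cuts so far [(14, 24), (14, 31)]; region rows[14,16) x cols[24,32) = 2x8
Op 8 cut(1, 6): punch at orig (15,30); cuts so far [(14, 24), (14, 31), (15, 30)]; region rows[14,16) x cols[24,32) = 2x8
Unfold 1 (reflect across h@14): 6 holes -> [(12, 30), (13, 24), (13, 31), (14, 24), (14, 31), (15, 30)]
Unfold 2 (reflect across v@24): 12 holes -> [(12, 17), (12, 30), (13, 16), (13, 23), (13, 24), (13, 31), (14, 16), (14, 23), (14, 24), (14, 31), (15, 17), (15, 30)]
Unfold 3 (reflect across v@16): 24 holes -> [(12, 1), (12, 14), (12, 17), (12, 30), (13, 0), (13, 7), (13, 8), (13, 15), (13, 16), (13, 23), (13, 24), (13, 31), (14, 0), (14, 7), (14, 8), (14, 15), (14, 16), (14, 23), (14, 24), (14, 31), (15, 1), (15, 14), (15, 17), (15, 30)]
Unfold 4 (reflect across h@12): 48 holes -> [(8, 1), (8, 14), (8, 17), (8, 30), (9, 0), (9, 7), (9, 8), (9, 15), (9, 16), (9, 23), (9, 24), (9, 31), (10, 0), (10, 7), (10, 8), (10, 15), (10, 16), (10, 23), (10, 24), (10, 31), (11, 1), (11, 14), (11, 17), (11, 30), (12, 1), (12, 14), (12, 17), (12, 30), (13, 0), (13, 7), (13, 8), (13, 15), (13, 16), (13, 23), (13, 24), (13, 31), (14, 0), (14, 7), (14, 8), (14, 15), (14, 16), (14, 23), (14, 24), (14, 31), (15, 1), (15, 14), (15, 17), (15, 30)]
Unfold 5 (reflect across h@8): 96 holes -> [(0, 1), (0, 14), (0, 17), (0, 30), (1, 0), (1, 7), (1, 8), (1, 15), (1, 16), (1, 23), (1, 24), (1, 31), (2, 0), (2, 7), (2, 8), (2, 15), (2, 16), (2, 23), (2, 24), (2, 31), (3, 1), (3, 14), (3, 17), (3, 30), (4, 1), (4, 14), (4, 17), (4, 30), (5, 0), (5, 7), (5, 8), (5, 15), (5, 16), (5, 23), (5, 24), (5, 31), (6, 0), (6, 7), (6, 8), (6, 15), (6, 16), (6, 23), (6, 24), (6, 31), (7, 1), (7, 14), (7, 17), (7, 30), (8, 1), (8, 14), (8, 17), (8, 30), (9, 0), (9, 7), (9, 8), (9, 15), (9, 16), (9, 23), (9, 24), (9, 31), (10, 0), (10, 7), (10, 8), (10, 15), (10, 16), (10, 23), (10, 24), (10, 31), (11, 1), (11, 14), (11, 17), (11, 30), (12, 1), (12, 14), (12, 17), (12, 30), (13, 0), (13, 7), (13, 8), (13, 15), (13, 16), (13, 23), (13, 24), (13, 31), (14, 0), (14, 7), (14, 8), (14, 15), (14, 16), (14, 23), (14, 24), (14, 31), (15, 1), (15, 14), (15, 17), (15, 30)]
Holes: [(0, 1), (0, 14), (0, 17), (0, 30), (1, 0), (1, 7), (1, 8), (1, 15), (1, 16), (1, 23), (1, 24), (1, 31), (2, 0), (2, 7), (2, 8), (2, 15), (2, 16), (2, 23), (2, 24), (2, 31), (3, 1), (3, 14), (3, 17), (3, 30), (4, 1), (4, 14), (4, 17), (4, 30), (5, 0), (5, 7), (5, 8), (5, 15), (5, 16), (5, 23), (5, 24), (5, 31), (6, 0), (6, 7), (6, 8), (6, 15), (6, 16), (6, 23), (6, 24), (6, 31), (7, 1), (7, 14), (7, 17), (7, 30), (8, 1), (8, 14), (8, 17), (8, 30), (9, 0), (9, 7), (9, 8), (9, 15), (9, 16), (9, 23), (9, 24), (9, 31), (10, 0), (10, 7), (10, 8), (10, 15), (10, 16), (10, 23), (10, 24), (10, 31), (11, 1), (11, 14), (11, 17), (11, 30), (12, 1), (12, 14), (12, 17), (12, 30), (13, 0), (13, 7), (13, 8), (13, 15), (13, 16), (13, 23), (13, 24), (13, 31), (14, 0), (14, 7), (14, 8), (14, 15), (14, 16), (14, 23), (14, 24), (14, 31), (15, 1), (15, 14), (15, 17), (15, 30)]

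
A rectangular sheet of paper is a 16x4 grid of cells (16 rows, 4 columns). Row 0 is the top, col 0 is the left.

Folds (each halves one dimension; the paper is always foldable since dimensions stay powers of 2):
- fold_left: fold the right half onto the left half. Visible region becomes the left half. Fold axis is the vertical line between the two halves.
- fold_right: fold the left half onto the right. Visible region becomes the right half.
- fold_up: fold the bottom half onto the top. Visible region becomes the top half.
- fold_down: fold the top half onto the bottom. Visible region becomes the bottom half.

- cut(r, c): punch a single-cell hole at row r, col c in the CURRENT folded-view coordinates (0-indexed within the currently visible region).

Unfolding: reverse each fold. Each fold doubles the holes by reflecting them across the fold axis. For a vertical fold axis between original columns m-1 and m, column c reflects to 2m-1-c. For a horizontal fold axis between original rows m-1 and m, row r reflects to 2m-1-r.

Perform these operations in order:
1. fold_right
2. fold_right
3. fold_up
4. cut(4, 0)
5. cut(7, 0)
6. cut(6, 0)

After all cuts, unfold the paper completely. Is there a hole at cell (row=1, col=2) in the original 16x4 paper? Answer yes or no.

Op 1 fold_right: fold axis v@2; visible region now rows[0,16) x cols[2,4) = 16x2
Op 2 fold_right: fold axis v@3; visible region now rows[0,16) x cols[3,4) = 16x1
Op 3 fold_up: fold axis h@8; visible region now rows[0,8) x cols[3,4) = 8x1
Op 4 cut(4, 0): punch at orig (4,3); cuts so far [(4, 3)]; region rows[0,8) x cols[3,4) = 8x1
Op 5 cut(7, 0): punch at orig (7,3); cuts so far [(4, 3), (7, 3)]; region rows[0,8) x cols[3,4) = 8x1
Op 6 cut(6, 0): punch at orig (6,3); cuts so far [(4, 3), (6, 3), (7, 3)]; region rows[0,8) x cols[3,4) = 8x1
Unfold 1 (reflect across h@8): 6 holes -> [(4, 3), (6, 3), (7, 3), (8, 3), (9, 3), (11, 3)]
Unfold 2 (reflect across v@3): 12 holes -> [(4, 2), (4, 3), (6, 2), (6, 3), (7, 2), (7, 3), (8, 2), (8, 3), (9, 2), (9, 3), (11, 2), (11, 3)]
Unfold 3 (reflect across v@2): 24 holes -> [(4, 0), (4, 1), (4, 2), (4, 3), (6, 0), (6, 1), (6, 2), (6, 3), (7, 0), (7, 1), (7, 2), (7, 3), (8, 0), (8, 1), (8, 2), (8, 3), (9, 0), (9, 1), (9, 2), (9, 3), (11, 0), (11, 1), (11, 2), (11, 3)]
Holes: [(4, 0), (4, 1), (4, 2), (4, 3), (6, 0), (6, 1), (6, 2), (6, 3), (7, 0), (7, 1), (7, 2), (7, 3), (8, 0), (8, 1), (8, 2), (8, 3), (9, 0), (9, 1), (9, 2), (9, 3), (11, 0), (11, 1), (11, 2), (11, 3)]

Answer: no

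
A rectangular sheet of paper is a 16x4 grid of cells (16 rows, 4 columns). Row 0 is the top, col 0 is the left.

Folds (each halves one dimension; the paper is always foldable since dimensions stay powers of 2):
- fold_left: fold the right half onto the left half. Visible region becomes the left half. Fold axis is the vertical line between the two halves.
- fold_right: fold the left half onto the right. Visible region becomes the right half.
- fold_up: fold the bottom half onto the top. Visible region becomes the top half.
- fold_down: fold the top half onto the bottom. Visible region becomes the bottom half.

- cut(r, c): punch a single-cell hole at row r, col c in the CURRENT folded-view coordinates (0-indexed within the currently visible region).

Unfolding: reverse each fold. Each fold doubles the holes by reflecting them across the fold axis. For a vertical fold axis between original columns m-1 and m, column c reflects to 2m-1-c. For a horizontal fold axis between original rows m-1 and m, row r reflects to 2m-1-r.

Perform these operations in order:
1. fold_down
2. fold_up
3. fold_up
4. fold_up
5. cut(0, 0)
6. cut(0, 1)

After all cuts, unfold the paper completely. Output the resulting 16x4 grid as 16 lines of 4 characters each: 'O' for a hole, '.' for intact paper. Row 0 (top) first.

Answer: OO..
OO..
OO..
OO..
OO..
OO..
OO..
OO..
OO..
OO..
OO..
OO..
OO..
OO..
OO..
OO..

Derivation:
Op 1 fold_down: fold axis h@8; visible region now rows[8,16) x cols[0,4) = 8x4
Op 2 fold_up: fold axis h@12; visible region now rows[8,12) x cols[0,4) = 4x4
Op 3 fold_up: fold axis h@10; visible region now rows[8,10) x cols[0,4) = 2x4
Op 4 fold_up: fold axis h@9; visible region now rows[8,9) x cols[0,4) = 1x4
Op 5 cut(0, 0): punch at orig (8,0); cuts so far [(8, 0)]; region rows[8,9) x cols[0,4) = 1x4
Op 6 cut(0, 1): punch at orig (8,1); cuts so far [(8, 0), (8, 1)]; region rows[8,9) x cols[0,4) = 1x4
Unfold 1 (reflect across h@9): 4 holes -> [(8, 0), (8, 1), (9, 0), (9, 1)]
Unfold 2 (reflect across h@10): 8 holes -> [(8, 0), (8, 1), (9, 0), (9, 1), (10, 0), (10, 1), (11, 0), (11, 1)]
Unfold 3 (reflect across h@12): 16 holes -> [(8, 0), (8, 1), (9, 0), (9, 1), (10, 0), (10, 1), (11, 0), (11, 1), (12, 0), (12, 1), (13, 0), (13, 1), (14, 0), (14, 1), (15, 0), (15, 1)]
Unfold 4 (reflect across h@8): 32 holes -> [(0, 0), (0, 1), (1, 0), (1, 1), (2, 0), (2, 1), (3, 0), (3, 1), (4, 0), (4, 1), (5, 0), (5, 1), (6, 0), (6, 1), (7, 0), (7, 1), (8, 0), (8, 1), (9, 0), (9, 1), (10, 0), (10, 1), (11, 0), (11, 1), (12, 0), (12, 1), (13, 0), (13, 1), (14, 0), (14, 1), (15, 0), (15, 1)]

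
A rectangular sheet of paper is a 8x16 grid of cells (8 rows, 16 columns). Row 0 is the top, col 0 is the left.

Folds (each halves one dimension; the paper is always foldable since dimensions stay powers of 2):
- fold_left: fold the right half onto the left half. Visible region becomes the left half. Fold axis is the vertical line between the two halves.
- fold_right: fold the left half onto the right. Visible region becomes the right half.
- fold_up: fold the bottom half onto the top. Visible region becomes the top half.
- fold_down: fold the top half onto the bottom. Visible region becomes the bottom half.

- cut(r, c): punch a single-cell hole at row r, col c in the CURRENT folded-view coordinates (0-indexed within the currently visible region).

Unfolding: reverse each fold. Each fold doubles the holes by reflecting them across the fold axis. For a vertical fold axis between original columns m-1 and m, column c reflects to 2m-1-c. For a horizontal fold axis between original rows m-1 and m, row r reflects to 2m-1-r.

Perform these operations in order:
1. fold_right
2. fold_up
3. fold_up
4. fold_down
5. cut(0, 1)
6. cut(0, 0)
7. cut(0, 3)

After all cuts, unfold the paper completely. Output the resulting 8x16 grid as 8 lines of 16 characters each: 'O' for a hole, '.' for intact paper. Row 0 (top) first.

Answer: ....O.OOOO.O....
....O.OOOO.O....
....O.OOOO.O....
....O.OOOO.O....
....O.OOOO.O....
....O.OOOO.O....
....O.OOOO.O....
....O.OOOO.O....

Derivation:
Op 1 fold_right: fold axis v@8; visible region now rows[0,8) x cols[8,16) = 8x8
Op 2 fold_up: fold axis h@4; visible region now rows[0,4) x cols[8,16) = 4x8
Op 3 fold_up: fold axis h@2; visible region now rows[0,2) x cols[8,16) = 2x8
Op 4 fold_down: fold axis h@1; visible region now rows[1,2) x cols[8,16) = 1x8
Op 5 cut(0, 1): punch at orig (1,9); cuts so far [(1, 9)]; region rows[1,2) x cols[8,16) = 1x8
Op 6 cut(0, 0): punch at orig (1,8); cuts so far [(1, 8), (1, 9)]; region rows[1,2) x cols[8,16) = 1x8
Op 7 cut(0, 3): punch at orig (1,11); cuts so far [(1, 8), (1, 9), (1, 11)]; region rows[1,2) x cols[8,16) = 1x8
Unfold 1 (reflect across h@1): 6 holes -> [(0, 8), (0, 9), (0, 11), (1, 8), (1, 9), (1, 11)]
Unfold 2 (reflect across h@2): 12 holes -> [(0, 8), (0, 9), (0, 11), (1, 8), (1, 9), (1, 11), (2, 8), (2, 9), (2, 11), (3, 8), (3, 9), (3, 11)]
Unfold 3 (reflect across h@4): 24 holes -> [(0, 8), (0, 9), (0, 11), (1, 8), (1, 9), (1, 11), (2, 8), (2, 9), (2, 11), (3, 8), (3, 9), (3, 11), (4, 8), (4, 9), (4, 11), (5, 8), (5, 9), (5, 11), (6, 8), (6, 9), (6, 11), (7, 8), (7, 9), (7, 11)]
Unfold 4 (reflect across v@8): 48 holes -> [(0, 4), (0, 6), (0, 7), (0, 8), (0, 9), (0, 11), (1, 4), (1, 6), (1, 7), (1, 8), (1, 9), (1, 11), (2, 4), (2, 6), (2, 7), (2, 8), (2, 9), (2, 11), (3, 4), (3, 6), (3, 7), (3, 8), (3, 9), (3, 11), (4, 4), (4, 6), (4, 7), (4, 8), (4, 9), (4, 11), (5, 4), (5, 6), (5, 7), (5, 8), (5, 9), (5, 11), (6, 4), (6, 6), (6, 7), (6, 8), (6, 9), (6, 11), (7, 4), (7, 6), (7, 7), (7, 8), (7, 9), (7, 11)]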